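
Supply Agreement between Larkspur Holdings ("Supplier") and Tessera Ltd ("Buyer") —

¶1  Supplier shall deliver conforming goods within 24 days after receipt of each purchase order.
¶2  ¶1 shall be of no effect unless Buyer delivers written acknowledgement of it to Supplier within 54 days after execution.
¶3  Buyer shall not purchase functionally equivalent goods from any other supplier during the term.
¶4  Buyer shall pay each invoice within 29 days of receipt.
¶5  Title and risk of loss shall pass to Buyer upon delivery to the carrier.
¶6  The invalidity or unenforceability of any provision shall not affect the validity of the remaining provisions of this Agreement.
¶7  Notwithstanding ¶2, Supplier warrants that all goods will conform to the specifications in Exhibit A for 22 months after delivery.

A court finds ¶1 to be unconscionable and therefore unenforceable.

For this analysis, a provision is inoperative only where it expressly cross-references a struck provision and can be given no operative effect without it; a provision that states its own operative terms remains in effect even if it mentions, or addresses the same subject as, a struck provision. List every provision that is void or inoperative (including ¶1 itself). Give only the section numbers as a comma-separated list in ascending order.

1, 2

¶1 is struck. The only function of ¶2 is the acknowledgement condition for ¶1, so it cannot stand once ¶1 is removed. ¶7 mentions ¶2 but its own obligation stands independently of ¶2, so ¶7 is not affected. ¶6 is a severability clause and preserves every provision that can still be given independent effect. ¶3, ¶4, ¶5, ¶6, and ¶7 remain in effect.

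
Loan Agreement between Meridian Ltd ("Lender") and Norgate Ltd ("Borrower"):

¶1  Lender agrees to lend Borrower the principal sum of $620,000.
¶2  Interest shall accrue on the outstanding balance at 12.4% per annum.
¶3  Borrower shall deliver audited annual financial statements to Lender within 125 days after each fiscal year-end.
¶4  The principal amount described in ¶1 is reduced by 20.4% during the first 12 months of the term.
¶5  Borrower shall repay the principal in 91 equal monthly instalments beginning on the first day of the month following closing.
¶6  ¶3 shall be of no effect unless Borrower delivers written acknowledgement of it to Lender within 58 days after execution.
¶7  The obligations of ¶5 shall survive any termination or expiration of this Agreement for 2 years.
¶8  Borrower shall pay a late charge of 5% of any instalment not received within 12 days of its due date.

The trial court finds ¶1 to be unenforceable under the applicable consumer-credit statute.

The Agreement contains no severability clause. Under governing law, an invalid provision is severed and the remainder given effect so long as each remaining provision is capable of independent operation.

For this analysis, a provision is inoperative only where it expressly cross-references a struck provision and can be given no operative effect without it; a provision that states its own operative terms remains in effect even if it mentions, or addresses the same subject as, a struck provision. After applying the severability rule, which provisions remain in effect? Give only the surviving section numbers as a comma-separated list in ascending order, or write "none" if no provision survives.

2, 3, 5, 6, 7, 8

¶1 is struck. The whole of ¶4 is the introductory reduction to the principal amount, defined by reference to ¶1, so ¶4 cannot stand once ¶1 is removed. With no severability clause, the stated default rule severs what cannot stand and enforces each remaining provision that can operate on its own. The provisions still in force are ¶2, ¶3, ¶5, ¶6, ¶7, and ¶8.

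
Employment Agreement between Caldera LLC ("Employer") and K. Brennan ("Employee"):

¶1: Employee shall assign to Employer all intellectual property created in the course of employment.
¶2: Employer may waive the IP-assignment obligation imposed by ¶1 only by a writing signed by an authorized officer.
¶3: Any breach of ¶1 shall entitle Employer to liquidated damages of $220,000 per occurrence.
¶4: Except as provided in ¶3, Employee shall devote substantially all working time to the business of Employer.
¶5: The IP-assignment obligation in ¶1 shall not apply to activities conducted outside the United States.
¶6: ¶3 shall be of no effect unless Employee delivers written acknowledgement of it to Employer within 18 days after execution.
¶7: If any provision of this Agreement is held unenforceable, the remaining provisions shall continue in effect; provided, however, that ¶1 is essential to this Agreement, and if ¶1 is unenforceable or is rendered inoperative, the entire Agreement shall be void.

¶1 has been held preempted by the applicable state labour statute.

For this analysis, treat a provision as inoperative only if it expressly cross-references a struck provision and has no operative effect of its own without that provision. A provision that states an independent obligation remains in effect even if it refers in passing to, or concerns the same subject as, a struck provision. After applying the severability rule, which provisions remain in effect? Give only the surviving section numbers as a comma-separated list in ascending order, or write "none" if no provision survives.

¶1 is struck. ¶2 merely fixes the waiver condition for ¶1; with ¶1 gone it has nothing to operate on and falls away. ¶3 operates only by reference to ¶1, so it falls with ¶1. ¶5 does nothing except set the carve-out from the IP-assignment obligation by reference to ¶1; with ¶1 gone it has no independent effect and is inoperative. ¶6 has no operative effect of its own apart from ¶3 and is therefore inoperative. ¶7 makes ¶1 an essential term, and ¶1 is the provision held invalid; under ¶7, the entire Agreement is therefore void. No provision of the Agreement survives.

none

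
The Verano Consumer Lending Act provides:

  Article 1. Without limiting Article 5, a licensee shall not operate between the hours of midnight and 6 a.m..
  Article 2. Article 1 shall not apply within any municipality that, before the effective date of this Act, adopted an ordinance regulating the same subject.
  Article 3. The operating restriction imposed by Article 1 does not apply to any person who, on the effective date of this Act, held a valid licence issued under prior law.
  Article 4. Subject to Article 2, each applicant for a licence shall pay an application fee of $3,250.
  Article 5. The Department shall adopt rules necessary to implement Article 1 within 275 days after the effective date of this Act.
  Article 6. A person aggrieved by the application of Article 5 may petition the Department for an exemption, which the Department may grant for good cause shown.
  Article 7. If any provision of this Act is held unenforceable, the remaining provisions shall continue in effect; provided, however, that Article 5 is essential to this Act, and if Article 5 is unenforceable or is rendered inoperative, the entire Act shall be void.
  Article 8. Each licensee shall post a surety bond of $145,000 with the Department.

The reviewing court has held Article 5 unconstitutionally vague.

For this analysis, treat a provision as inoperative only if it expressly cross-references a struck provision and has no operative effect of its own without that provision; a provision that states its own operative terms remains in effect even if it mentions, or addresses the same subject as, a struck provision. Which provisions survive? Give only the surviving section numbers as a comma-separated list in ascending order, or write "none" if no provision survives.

Article 5 is struck. The only function of Article 6 is the exemption procedure for Article 5, so it cannot stand once Article 5 is removed. Article 7 makes Article 5 an essential term, and Article 5 is the provision held invalid; under Article 7, the entire Act is therefore void. No provision of the Act survives.

none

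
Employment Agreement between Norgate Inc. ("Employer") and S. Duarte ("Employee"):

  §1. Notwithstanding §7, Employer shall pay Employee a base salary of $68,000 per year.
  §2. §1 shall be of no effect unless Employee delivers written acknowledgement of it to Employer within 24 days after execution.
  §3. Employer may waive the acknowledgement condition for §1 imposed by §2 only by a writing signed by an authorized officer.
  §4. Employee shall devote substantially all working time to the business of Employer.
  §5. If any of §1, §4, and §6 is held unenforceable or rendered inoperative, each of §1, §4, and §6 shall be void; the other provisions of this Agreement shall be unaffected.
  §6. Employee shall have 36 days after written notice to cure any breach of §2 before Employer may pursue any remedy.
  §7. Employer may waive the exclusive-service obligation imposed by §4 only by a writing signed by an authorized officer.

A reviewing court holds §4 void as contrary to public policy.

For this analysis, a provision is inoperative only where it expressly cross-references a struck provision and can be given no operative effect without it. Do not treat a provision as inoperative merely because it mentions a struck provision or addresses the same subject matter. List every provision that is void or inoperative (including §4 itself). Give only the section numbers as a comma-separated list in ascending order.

1, 2, 3, 4, 6, 7

§4 is struck. §7 operates only by reference to §4, so it falls with §4. §5 declares §1, §4, and §6 mutually dependent; since one of them has fallen, all of them are of no effect. That brings down §1 and §6 as well. §2 and §3 in turn depend solely on a provision now struck and likewise fall. The remainder continues in force under §5. Only §5 remains in effect.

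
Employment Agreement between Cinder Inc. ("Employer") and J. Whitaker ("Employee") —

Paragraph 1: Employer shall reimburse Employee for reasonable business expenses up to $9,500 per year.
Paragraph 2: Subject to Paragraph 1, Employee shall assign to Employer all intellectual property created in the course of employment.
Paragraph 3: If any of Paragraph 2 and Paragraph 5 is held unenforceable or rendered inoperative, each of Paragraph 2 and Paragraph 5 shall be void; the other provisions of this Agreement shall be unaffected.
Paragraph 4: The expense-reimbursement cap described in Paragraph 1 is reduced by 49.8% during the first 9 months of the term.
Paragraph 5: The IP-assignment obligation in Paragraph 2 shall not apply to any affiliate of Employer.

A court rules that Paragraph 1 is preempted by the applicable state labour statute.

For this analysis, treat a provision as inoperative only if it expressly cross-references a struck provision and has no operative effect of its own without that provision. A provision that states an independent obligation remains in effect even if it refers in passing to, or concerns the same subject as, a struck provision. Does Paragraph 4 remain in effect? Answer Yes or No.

No

Paragraph 1 is struck. The whole of Paragraph 4 is the introductory reduction to the expense-reimbursement cap, defined by reference to Paragraph 1, so Paragraph 4 cannot stand once Paragraph 1 is removed. Although Paragraph 2 refers to Paragraph 1, its operative terms do not depend on Paragraph 1, so it remains in effect. Paragraph 3 ties Paragraph 2 and Paragraph 5 together, but none of those is affected here; the remaining provisions continue in force under Paragraph 3. The provisions still in force are Paragraph 2, Paragraph 3, and Paragraph 5. Paragraph 4 is among the inoperative provisions, so the answer is no.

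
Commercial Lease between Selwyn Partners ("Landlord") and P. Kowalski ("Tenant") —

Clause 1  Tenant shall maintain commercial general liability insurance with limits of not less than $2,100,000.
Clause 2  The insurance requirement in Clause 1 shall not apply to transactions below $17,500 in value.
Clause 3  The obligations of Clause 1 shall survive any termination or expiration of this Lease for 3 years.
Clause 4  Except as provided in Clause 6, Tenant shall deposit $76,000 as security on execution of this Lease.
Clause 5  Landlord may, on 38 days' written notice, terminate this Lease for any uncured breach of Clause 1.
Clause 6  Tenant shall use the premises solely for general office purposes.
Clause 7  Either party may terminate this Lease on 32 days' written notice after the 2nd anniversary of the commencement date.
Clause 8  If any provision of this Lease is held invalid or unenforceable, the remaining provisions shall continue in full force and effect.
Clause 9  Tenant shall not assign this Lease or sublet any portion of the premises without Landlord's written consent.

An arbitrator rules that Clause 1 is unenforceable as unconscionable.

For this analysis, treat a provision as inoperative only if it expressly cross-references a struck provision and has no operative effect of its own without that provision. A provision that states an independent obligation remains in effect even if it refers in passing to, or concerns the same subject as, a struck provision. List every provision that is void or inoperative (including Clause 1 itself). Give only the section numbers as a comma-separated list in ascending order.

Clause 1 is struck. Clause 2 has no operative effect of its own apart from Clause 1 and is therefore inoperative. The only function of Clause 3 is the survival period for Clause 1, so it cannot stand once Clause 1 is removed. The only function of Clause 5 is the termination right for breach of Clause 1, so it cannot stand once Clause 1 is removed. Under the severability clause in Clause 8, the remaining provisions continue in force. The provisions still in force are Clause 4, Clause 6, Clause 7, Clause 8, and Clause 9.

1, 2, 3, 5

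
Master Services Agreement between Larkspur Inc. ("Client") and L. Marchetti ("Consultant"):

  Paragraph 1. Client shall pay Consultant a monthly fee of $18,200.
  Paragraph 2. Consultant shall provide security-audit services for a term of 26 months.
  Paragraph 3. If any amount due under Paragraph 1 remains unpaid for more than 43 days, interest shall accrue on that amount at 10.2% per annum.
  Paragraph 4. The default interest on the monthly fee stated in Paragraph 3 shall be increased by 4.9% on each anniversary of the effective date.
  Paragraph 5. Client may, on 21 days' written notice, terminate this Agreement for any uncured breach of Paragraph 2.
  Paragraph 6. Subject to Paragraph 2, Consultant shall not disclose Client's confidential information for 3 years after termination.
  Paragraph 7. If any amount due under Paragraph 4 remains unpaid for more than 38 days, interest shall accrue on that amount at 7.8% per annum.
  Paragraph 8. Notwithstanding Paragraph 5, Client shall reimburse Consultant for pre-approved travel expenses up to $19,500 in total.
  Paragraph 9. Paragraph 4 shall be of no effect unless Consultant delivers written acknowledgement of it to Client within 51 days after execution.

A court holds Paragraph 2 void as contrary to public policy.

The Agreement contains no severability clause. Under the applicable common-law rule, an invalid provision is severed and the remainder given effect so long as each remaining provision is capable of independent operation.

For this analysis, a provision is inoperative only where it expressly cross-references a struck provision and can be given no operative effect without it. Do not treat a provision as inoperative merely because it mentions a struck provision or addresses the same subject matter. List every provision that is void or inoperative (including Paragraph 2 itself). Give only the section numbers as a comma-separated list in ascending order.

2, 5

Paragraph 2 is struck. The only function of Paragraph 5 is the termination right for breach of Paragraph 2, so it cannot stand once Paragraph 2 is removed. Paragraph 6 mentions Paragraph 2 but its own obligation stands independently of Paragraph 2, so Paragraph 6 is not affected. Paragraph 8 mentions Paragraph 5 but its own obligation stands independently of Paragraph 5, so Paragraph 8 is not affected. Under the stated default rule, only provisions that cannot operate independently fall away; the rest are enforced. Paragraph 1, Paragraph 3, Paragraph 4, Paragraph 6, Paragraph 7, Paragraph 8, and Paragraph 9 remain in effect.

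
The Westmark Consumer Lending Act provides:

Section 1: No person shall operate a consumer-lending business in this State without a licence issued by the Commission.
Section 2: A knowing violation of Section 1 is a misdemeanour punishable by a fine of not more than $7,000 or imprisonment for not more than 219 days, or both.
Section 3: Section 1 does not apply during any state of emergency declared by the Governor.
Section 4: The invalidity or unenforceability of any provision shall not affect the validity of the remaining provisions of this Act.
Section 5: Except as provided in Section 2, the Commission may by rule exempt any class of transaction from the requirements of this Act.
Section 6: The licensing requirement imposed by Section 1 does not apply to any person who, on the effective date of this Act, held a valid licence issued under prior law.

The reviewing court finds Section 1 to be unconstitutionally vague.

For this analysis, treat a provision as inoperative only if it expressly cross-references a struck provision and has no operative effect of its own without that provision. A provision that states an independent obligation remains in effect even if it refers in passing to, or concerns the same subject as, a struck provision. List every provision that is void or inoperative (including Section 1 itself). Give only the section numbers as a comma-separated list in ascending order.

Section 1 is struck. Section 2 merely fixes the criminal penalty for violating Section 1; with Section 1 gone it has nothing to operate on and falls away. Section 3 operates only by reference to Section 1, so it falls with Section 1. The only function of Section 6 is the grandfather exemption from Section 1, so it cannot stand once Section 1 is removed. Although Section 5 refers to Section 2, its operative terms do not depend on Section 2, so it remains in effect. Under the severability clause in Section 4, the remaining provisions continue in force. The provisions still in force are Section 4 and Section 5.

1, 2, 3, 6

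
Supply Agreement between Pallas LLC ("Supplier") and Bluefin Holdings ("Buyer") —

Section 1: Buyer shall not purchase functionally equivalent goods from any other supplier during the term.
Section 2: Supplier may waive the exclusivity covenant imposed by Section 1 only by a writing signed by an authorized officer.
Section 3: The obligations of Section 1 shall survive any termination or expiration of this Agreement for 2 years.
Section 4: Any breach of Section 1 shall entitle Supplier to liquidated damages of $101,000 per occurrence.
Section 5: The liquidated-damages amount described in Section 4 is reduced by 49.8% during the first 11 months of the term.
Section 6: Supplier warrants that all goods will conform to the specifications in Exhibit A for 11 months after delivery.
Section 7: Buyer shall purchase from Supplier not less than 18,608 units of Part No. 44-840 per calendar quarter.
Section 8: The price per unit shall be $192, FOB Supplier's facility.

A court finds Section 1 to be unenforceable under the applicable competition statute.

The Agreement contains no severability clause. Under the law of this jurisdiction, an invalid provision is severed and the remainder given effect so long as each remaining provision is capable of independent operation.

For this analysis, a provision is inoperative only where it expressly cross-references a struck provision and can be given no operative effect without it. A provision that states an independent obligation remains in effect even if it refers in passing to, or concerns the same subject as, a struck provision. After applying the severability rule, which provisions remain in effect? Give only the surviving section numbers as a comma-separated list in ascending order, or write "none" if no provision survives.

6, 7, 8

Section 1 is struck. Section 2 operates only by reference to Section 1, so it falls with Section 1. Section 3 operates only by reference to Section 1, so it falls with Section 1. Section 4 has no operative effect of its own apart from Section 1 and is therefore inoperative. The whole of Section 5 is the introductory reduction to the liquidated-damages amount, defined by reference to Section 4, so Section 5 cannot stand once Section 4 is removed. With no severability clause, the stated default rule severs what cannot stand and enforces each remaining provision that can operate on its own. The provisions still in force are Section 6, Section 7, and Section 8.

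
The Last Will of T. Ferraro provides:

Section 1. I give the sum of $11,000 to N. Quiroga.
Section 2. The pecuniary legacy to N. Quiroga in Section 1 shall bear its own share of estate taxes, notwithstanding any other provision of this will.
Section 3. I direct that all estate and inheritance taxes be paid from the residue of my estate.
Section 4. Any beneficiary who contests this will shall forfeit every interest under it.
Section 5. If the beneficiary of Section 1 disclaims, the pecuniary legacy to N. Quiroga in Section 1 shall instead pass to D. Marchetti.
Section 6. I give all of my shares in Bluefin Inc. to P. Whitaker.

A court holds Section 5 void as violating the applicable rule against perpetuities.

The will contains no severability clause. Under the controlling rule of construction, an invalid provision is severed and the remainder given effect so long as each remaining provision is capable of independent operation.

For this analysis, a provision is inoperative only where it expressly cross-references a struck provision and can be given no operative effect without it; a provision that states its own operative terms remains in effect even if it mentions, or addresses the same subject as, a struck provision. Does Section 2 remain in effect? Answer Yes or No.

Section 5 is struck. Nothing else in the will is defined by reference to Section 5. With no severability clause, the stated default rule severs what cannot stand and enforces each remaining provision that can operate on its own. The provisions still in force are Section 1, Section 2, Section 3, Section 4, and Section 6. Section 2 is among the surviving provisions, so the answer is yes.

Yes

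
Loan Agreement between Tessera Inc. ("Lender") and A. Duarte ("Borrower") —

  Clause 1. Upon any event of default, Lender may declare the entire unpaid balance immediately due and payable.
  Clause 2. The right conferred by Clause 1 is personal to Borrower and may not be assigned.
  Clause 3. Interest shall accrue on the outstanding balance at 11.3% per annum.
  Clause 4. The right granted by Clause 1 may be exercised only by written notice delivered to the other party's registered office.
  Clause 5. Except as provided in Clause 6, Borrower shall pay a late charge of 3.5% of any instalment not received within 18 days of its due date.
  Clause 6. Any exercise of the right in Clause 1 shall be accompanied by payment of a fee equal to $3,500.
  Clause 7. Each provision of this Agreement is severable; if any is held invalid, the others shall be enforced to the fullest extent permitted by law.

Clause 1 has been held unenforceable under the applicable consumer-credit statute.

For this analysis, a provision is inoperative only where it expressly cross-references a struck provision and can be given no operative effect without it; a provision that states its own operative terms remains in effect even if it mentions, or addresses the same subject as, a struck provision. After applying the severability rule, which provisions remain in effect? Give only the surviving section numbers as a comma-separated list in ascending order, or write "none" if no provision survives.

3, 5, 7

Clause 1 is struck. Clause 2 merely fixes the non-assignment of Clause 1; with Clause 1 gone it has nothing to operate on and falls away. Clause 4 operates only by reference to Clause 1, so it falls with Clause 1. The only function of Clause 6 is the exercise fee for Clause 1, so it cannot stand once Clause 1 is removed. Although Clause 5 refers to Clause 6, its operative terms do not depend on Clause 6, so it remains in effect. Under the severability clause in Clause 7, the remaining provisions continue in force. The provisions still in force are Clause 3, Clause 5, and Clause 7.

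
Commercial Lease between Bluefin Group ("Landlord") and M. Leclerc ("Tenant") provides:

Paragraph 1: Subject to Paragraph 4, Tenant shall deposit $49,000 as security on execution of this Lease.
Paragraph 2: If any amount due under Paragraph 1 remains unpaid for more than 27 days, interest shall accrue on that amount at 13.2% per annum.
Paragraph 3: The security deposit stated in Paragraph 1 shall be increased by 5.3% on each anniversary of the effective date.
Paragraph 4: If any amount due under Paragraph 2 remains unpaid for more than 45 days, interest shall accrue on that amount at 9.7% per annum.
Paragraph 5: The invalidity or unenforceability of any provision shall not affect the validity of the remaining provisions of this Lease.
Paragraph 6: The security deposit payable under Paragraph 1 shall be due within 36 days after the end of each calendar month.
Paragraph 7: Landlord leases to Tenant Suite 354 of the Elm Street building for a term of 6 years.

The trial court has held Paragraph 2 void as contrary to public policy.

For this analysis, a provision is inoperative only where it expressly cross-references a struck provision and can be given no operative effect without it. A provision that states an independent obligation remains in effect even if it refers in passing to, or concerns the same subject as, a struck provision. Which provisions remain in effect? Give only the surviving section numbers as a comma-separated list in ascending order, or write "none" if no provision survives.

Paragraph 2 is struck. Paragraph 4 operates only by reference to Paragraph 2, so it falls with Paragraph 2. Paragraph 1 mentions Paragraph 4 but its own obligation stands independently of Paragraph 4, so Paragraph 1 is not affected. Paragraph 5 is a severability clause and preserves every provision that can still be given independent effect. That leaves Paragraph 1, Paragraph 3, Paragraph 5, Paragraph 6, and Paragraph 7 in effect.

1, 3, 5, 6, 7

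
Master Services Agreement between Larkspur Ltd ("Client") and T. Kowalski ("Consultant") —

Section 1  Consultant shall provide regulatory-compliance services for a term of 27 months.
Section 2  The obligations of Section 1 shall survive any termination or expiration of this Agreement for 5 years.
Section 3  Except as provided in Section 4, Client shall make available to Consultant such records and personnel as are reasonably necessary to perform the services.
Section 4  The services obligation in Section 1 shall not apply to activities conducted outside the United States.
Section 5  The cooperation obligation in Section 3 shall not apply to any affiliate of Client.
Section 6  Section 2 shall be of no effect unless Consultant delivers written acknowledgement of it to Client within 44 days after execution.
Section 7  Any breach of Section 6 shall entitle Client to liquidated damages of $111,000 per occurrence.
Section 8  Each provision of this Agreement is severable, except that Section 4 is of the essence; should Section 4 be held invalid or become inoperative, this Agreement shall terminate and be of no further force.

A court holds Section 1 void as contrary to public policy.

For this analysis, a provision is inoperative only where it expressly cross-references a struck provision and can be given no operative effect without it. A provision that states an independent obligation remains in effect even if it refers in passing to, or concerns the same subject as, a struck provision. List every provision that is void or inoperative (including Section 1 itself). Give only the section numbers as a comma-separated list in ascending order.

Section 1 is struck. Section 2 merely fixes the survival period for Section 1; with Section 1 gone it has nothing to operate on and falls away. Section 4 operates only by reference to Section 1, so it falls with Section 1. Section 6 merely fixes the acknowledgement condition for Section 2; with Section 2 gone it has nothing to operate on and falls away. Section 7 does nothing except set the liquidated-damages amount by reference to Section 6; with Section 6 gone it has no independent effect and is inoperative. Section 8 makes Section 4 an essential term, and Section 4 has been rendered inoperative by the cascade; under Section 8, the entire Agreement is therefore void. No provision of the Agreement survives.

1, 2, 3, 4, 5, 6, 7, 8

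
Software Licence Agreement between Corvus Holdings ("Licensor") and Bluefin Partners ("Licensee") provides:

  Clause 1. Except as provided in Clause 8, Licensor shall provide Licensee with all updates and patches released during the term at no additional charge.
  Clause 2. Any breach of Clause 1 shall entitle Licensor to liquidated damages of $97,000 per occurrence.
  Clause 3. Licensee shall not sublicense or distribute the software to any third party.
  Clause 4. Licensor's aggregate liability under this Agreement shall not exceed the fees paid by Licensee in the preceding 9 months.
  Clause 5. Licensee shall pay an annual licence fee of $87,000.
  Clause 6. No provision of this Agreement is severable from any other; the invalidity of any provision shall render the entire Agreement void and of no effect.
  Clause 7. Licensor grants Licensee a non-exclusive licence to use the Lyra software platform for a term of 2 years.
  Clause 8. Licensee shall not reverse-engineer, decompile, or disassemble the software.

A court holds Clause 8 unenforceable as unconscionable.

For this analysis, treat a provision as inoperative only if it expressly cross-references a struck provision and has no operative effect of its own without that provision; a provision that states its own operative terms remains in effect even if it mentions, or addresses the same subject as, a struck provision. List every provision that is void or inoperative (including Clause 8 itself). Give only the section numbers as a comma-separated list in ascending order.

Clause 8 is struck. No other provision's operative terms depend on Clause 8. Clause 6 provides that the Agreement is not severable, so the invalidity of any one provision voids the entire Agreement. No provision of the Agreement survives.

1, 2, 3, 4, 5, 6, 7, 8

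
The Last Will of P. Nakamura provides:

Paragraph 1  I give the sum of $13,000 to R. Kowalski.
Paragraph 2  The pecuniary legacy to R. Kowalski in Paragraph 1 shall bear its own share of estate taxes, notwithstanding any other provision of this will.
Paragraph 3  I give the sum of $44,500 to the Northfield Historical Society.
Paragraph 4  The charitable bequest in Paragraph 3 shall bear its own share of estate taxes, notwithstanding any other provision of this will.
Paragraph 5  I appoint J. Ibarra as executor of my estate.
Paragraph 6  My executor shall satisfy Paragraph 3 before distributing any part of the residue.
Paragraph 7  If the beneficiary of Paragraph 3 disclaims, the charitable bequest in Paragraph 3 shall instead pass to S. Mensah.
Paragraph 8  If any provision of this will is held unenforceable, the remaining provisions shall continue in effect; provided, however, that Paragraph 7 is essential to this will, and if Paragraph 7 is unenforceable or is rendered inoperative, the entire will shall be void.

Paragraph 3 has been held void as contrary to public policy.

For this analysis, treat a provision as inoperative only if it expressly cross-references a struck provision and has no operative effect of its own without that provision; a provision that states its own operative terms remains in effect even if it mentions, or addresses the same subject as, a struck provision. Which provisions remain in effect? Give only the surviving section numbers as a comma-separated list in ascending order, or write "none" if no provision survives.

none

Paragraph 3 is struck. Paragraph 4 operates only by reference to Paragraph 3, so it falls with Paragraph 3. Paragraph 6 operates only by reference to Paragraph 3, so it falls with Paragraph 3. Paragraph 7 operates only by reference to Paragraph 3, so it falls with Paragraph 3. Paragraph 8 makes Paragraph 7 an essential term, and Paragraph 7 has been rendered inoperative by the cascade; under Paragraph 8, the entire will is therefore void. No provision of the will survives.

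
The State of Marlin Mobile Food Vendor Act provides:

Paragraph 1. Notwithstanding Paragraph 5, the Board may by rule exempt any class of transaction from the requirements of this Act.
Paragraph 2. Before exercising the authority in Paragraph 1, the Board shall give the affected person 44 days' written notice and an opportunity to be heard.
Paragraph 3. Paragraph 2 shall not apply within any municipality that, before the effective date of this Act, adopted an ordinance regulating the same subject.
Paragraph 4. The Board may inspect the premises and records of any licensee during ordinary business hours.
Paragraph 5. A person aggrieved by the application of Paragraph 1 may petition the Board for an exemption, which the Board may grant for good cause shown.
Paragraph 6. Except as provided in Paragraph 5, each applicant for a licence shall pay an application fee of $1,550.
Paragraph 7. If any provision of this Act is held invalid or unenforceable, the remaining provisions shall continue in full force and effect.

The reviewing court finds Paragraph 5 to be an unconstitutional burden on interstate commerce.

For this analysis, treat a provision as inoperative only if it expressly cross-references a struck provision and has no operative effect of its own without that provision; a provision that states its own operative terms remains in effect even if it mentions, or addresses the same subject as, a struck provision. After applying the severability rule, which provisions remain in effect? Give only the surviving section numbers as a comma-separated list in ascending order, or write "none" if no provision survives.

1, 2, 3, 4, 6, 7

Paragraph 5 is struck. Paragraph 6 mentions Paragraph 5 but its own obligation stands independently of Paragraph 5, so Paragraph 6 is not affected. Although Paragraph 1 refers to Paragraph 5, its operative terms do not depend on Paragraph 5, so it remains in effect. No other provision's operative terms depend on Paragraph 5. Paragraph 7 is a severability clause and preserves every provision that can still be given independent effect. Paragraph 1, Paragraph 2, Paragraph 3, Paragraph 4, Paragraph 6, and Paragraph 7 remain in effect.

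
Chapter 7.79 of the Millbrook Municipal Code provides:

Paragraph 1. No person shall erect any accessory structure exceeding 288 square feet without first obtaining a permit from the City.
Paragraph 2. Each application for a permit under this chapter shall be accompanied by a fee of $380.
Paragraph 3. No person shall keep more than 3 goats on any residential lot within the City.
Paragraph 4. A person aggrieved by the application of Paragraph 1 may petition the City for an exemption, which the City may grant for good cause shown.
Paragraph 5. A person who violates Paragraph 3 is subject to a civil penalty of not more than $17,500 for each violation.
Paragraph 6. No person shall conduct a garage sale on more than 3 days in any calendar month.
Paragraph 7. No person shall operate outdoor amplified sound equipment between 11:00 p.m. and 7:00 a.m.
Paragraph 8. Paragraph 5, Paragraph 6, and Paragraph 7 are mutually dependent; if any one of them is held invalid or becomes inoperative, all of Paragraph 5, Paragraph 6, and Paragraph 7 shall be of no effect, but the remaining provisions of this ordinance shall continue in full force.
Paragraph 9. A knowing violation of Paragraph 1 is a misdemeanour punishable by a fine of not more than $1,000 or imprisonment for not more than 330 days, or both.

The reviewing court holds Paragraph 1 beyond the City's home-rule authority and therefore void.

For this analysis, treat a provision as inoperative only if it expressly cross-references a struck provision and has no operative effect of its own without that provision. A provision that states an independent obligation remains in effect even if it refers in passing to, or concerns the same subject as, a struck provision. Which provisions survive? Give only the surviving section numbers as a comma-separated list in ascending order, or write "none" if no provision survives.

2, 3, 5, 6, 7, 8

Paragraph 1 is struck. Paragraph 4 operates only by reference to Paragraph 1, so it falls with Paragraph 1. Paragraph 9 merely fixes the criminal penalty for violating Paragraph 1; with Paragraph 1 gone it has nothing to operate on and falls away. Paragraph 8 ties Paragraph 5, Paragraph 6, and Paragraph 7 together, but none of those is affected here; the remaining provisions continue in force under Paragraph 8. Paragraph 2, Paragraph 3, Paragraph 5, Paragraph 6, Paragraph 7, and Paragraph 8 remain in effect.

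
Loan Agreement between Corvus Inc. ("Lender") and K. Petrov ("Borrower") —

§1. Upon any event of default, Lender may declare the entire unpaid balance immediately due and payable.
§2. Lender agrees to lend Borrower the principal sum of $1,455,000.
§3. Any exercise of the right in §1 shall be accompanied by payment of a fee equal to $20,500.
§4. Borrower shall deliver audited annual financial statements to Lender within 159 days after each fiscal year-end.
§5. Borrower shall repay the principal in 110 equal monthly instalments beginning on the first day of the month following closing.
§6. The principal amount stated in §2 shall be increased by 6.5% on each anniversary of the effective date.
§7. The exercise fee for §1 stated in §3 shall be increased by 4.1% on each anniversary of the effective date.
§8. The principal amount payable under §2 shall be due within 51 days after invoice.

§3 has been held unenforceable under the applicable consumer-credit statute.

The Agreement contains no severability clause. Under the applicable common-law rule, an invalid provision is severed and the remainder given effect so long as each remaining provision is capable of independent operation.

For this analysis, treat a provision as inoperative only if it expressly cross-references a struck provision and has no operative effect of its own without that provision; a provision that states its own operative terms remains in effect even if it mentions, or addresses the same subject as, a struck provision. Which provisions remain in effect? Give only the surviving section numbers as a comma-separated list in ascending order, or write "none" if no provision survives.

1, 2, 4, 5, 6, 8

§3 is struck. The whole of §7 is the escalation of the exercise fee for §1, defined by reference to §3, so §7 cannot stand once §3 is removed. Under the stated default rule, only provisions that cannot operate independently fall away; the rest are enforced. That leaves §1, §2, §4, §5, §6, and §8 in effect.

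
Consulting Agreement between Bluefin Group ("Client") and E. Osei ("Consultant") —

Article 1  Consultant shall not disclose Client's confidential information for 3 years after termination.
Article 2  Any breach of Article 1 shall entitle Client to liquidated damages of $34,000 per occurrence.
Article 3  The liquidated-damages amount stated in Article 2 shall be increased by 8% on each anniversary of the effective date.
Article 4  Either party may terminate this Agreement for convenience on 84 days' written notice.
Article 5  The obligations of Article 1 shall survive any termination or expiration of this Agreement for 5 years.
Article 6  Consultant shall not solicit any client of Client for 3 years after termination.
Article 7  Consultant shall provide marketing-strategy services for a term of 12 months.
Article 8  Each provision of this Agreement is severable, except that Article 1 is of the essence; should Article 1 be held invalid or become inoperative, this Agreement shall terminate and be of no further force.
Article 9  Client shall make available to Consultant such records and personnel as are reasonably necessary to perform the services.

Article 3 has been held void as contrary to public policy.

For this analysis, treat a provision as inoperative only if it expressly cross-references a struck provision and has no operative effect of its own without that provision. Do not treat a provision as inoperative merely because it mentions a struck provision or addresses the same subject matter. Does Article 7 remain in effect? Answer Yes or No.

Yes

Article 3 is struck. No other provision's operative terms depend on Article 3. Article 8 makes Article 1 an essential term, but Article 1 is unaffected, so the severability proviso in Article 8 preserves the remaining provisions. That leaves Article 1, Article 2, Article 4, Article 5, Article 6, Article 7, Article 8, and Article 9 in effect. Article 7 is among the surviving provisions, so the answer is yes.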